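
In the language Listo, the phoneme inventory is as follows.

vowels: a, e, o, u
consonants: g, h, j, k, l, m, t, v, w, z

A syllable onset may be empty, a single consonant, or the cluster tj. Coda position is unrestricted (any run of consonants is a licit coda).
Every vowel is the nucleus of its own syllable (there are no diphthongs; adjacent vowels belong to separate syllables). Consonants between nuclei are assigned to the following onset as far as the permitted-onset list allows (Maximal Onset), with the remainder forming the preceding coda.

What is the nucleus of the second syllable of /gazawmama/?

a

Nuclei (vowels): a, a, a, a → 4 syllables.
The second nucleus (vowel 2 from the left) is /a/.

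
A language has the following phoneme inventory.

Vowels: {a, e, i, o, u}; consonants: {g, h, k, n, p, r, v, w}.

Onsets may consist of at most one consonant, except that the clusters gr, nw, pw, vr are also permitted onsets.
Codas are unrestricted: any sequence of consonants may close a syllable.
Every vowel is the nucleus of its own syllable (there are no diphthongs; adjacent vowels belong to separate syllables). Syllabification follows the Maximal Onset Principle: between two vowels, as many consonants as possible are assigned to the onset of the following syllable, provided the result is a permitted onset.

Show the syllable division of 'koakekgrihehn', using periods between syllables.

ko.a.kek.gri.hehn

The vowels are o, a, e, i, e — 5 nuclei, so 5 syllables.
V1 /o/ – V2 /a/: hiatus — the boundary sits between the two vowels.
V2 /a/ – V3 /e/: /k/ is a single consonant, so it becomes the next onset.
V3 /e/ – V4 /i/: /kgr/; trying suffixes from longest down, /gr/ is the first permitted one, so coda /k/ | onset /gr/.
V4 /i/ – V5 /e/: just /h/ — single C goes to the following onset.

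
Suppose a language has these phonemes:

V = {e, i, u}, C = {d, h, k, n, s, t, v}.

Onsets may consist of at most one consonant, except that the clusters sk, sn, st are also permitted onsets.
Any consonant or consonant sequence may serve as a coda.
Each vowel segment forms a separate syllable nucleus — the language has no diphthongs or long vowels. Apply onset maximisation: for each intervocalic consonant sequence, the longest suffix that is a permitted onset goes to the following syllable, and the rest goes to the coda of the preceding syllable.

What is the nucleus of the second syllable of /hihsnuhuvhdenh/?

Nuclei (vowels): i, u, u, e → 4 syllables.
The second nucleus (vowel 2 from the left) is /u/.

u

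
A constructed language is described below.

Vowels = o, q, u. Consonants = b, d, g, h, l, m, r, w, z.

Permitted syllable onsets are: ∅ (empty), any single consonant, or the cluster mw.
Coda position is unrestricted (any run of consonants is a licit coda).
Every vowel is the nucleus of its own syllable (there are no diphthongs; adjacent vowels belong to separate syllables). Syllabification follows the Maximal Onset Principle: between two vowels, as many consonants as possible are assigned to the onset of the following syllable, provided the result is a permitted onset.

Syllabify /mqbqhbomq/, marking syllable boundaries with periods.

Vowels present: q, q, o, q; each is a nucleus, giving 4 syllables.
/q…q/ gap (V1→V2): just /b/ — single C goes to the following onset.
/q…o/ gap (V2→V3): /hb/ — longest licit onset from the right is /b/, leaving /h/ as coda.
/o…q/ gap (V3→V4): just /m/ — single C goes to the following onset.

mq.bqh.bo.mq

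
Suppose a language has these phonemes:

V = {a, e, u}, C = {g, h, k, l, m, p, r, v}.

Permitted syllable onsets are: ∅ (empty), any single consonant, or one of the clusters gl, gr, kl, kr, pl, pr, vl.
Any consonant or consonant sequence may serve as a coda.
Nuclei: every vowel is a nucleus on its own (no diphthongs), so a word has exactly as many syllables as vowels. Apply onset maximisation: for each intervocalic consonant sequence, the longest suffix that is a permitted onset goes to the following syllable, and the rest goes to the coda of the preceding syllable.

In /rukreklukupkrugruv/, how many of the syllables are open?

Nuclei (vowels): u, e, u, u, u, u → 6 syllables.
/u…e/ gap (V1→V2): cluster /kr/ — /kr/ is itself a permitted onset, so the whole cluster goes right; preceding coda = ∅.
/e…u/ gap (V2→V3): /kl/ — entire cluster is a permitted onset → onset /kl/, coda ∅.
/u…u/ gap (V3→V4): just /k/ — single C goes to the following onset.
/u…u/ gap (V4→V5): cluster /pkr/ — the longest permitted-onset suffix is /kr/; onset = /kr/, preceding coda = /p/.
/u…u/ gap (V5→V6): cluster /gr/ — /gr/ is itself a permitted onset, so the whole cluster goes right; preceding coda = ∅.
Putting it together: ru.kre.klu.kup.kru.gruv.
Classifying each syllable: /ru/ (open), /kre/ (open), /klu/ (open), /kup/ (closed), /kru/ (open), /gruv/ (closed).
Open syllables: 4.

4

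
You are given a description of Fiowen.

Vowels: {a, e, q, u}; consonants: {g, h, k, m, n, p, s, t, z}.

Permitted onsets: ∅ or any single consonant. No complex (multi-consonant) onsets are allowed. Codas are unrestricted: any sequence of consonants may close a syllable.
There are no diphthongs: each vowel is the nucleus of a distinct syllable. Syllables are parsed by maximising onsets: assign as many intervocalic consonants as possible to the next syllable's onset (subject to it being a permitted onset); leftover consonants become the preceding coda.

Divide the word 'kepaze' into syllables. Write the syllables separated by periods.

ke.pa.ze

Vowels present: e, a, e; each is a nucleus, giving 3 syllables.
σ1/σ2 boundary: /p/ is a single consonant, so it becomes the next onset.
σ2/σ3 boundary: /z/ is a single consonant, so it becomes the next onset.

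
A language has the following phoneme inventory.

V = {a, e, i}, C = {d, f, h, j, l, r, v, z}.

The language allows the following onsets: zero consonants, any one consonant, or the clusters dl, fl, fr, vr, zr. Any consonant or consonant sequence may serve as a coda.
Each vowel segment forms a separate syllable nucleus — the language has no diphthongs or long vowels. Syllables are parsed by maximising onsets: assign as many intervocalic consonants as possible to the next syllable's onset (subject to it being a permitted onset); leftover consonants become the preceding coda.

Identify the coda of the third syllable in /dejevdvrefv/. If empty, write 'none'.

Vowels present: e, e, e; each is a nucleus, giving 3 syllables.
V1 /e/ – V2 /e/: just /j/ — single C goes to the following onset.
V2 /e/ – V3 /e/: cluster /vdvr/ — the longest permitted-onset suffix is /vr/; onset = /vr/, preceding coda = /vd/.
Syllabification: de.jevd.vrefv.
Syllable 3 is /vrefv/: onset /vr/, nucleus /e/, coda /fv/.

fv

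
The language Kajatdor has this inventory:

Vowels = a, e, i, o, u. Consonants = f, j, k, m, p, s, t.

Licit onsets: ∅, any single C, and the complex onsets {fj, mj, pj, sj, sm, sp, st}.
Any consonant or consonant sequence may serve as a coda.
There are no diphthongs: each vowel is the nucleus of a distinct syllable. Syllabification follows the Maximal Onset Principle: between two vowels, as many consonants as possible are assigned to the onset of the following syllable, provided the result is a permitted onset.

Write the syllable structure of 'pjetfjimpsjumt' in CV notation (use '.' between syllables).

CCVC.CCVCC.CCVCC

Vowels present: e, i, u; each is a nucleus, giving 3 syllables.
σ1/σ2 boundary: /tfj/ — longest licit onset from the right is /fj/, leaving /t/ as coda.
σ2/σ3 boundary: /mpsj/ — longest licit onset from the right is /sj/, leaving /mp/ as coda.
Putting it together: pjet.fjimp.sjumt.
Mapping each syllable to C/V: /pjet/ → CCVC, /fjimp/ → CCVCC, /sjumt/ → CCVCC.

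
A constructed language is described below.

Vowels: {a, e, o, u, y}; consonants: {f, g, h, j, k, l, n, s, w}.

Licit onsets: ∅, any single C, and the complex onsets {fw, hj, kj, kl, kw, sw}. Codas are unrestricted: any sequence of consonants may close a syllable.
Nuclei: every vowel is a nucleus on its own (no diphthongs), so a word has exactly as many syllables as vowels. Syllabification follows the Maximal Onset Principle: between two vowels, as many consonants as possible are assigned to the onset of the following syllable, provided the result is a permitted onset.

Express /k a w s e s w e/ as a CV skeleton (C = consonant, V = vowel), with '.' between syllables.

CVC.CV.CCV

Nuclei (vowels): a, e, e → 3 syllables.
V1 /a/ – V2 /e/: /ws/ splits as /w/ + /s/ (/s/ is the longest suffix that is a licit onset).
V2 /e/ – V3 /e/: cluster /sw/ — /sw/ is itself a permitted onset, so the whole cluster goes right; preceding coda = ∅.
So the parse is kaw.se.swe.
Mapping each syllable to C/V: /kaw/ → CVC, /se/ → CV, /swe/ → CCV.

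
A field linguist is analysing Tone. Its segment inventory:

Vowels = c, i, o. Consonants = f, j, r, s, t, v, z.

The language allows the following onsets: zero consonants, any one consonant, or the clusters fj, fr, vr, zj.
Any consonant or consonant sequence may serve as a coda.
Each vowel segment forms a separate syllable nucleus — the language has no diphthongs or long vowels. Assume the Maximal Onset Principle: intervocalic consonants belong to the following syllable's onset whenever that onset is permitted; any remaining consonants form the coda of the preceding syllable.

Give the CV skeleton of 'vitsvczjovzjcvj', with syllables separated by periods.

CVCC.CV.CCVC.CCVCC

The vowels are i, c, o, c — 4 nuclei, so 4 syllables.
Between /i/ (V1) and /c/ (V2): /tsv/; trying suffixes from longest down, /v/ is the first permitted one, so coda /ts/ | onset /v/.
Between /c/ (V2) and /o/ (V3): /zj/ — entire cluster is a permitted onset → onset /zj/, coda ∅.
Between /o/ (V3) and /c/ (V4): /vzj/ splits as /v/ + /zj/ (/zj/ is the longest suffix that is a licit onset).
Putting it together: vits.vc.zjov.zjcvj.
Mapping each syllable to C/V: /vits/ → CVCC, /vc/ → CV, /zjov/ → CCVC, /zjcvj/ → CCVCC.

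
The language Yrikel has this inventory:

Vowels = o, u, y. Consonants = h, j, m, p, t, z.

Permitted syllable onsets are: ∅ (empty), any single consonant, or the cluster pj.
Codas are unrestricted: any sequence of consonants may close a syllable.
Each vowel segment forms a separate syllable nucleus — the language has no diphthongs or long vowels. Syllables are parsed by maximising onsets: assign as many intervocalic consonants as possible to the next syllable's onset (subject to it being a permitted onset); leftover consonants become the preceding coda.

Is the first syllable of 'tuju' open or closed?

The vowels are u, u — 2 nuclei, so 2 syllables.
V1 /u/ – V2 /u/: /j/ is a single consonant, so it becomes the next onset.
Syllabification: tu.ju.
Syllable 1 is /tu/; it ends in its nucleus with no coda, so it is open.

open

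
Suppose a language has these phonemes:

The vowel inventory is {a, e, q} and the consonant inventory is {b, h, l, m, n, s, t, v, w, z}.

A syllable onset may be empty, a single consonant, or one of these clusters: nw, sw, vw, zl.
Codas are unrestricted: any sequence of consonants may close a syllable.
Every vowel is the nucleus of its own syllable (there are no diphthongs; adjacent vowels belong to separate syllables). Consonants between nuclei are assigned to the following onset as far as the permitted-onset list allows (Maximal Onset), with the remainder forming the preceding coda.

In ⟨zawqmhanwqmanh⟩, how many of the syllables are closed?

2

The vowels are a, q, a, q, a — 5 nuclei, so 5 syllables.
/a…q/ gap (V1→V2): /w/ → onset of the next syllable (single consonants are always licit onsets).
/q…a/ gap (V2→V3): /mh/ splits as /m/ + /h/ (/h/ is the longest suffix that is a licit onset).
/a…q/ gap (V3→V4): cluster /nw/ — /nw/ is itself a permitted onset, so the whole cluster goes right; preceding coda = ∅.
/q…a/ gap (V4→V5): /m/ → onset of the next syllable (single consonants are always licit onsets).
Putting it together: za.wqm.ha.nwq.manh.
Classifying each syllable: /za/ (open), /wqm/ (closed), /ha/ (open), /nwq/ (open), /manh/ (closed).
Closed syllables: 2.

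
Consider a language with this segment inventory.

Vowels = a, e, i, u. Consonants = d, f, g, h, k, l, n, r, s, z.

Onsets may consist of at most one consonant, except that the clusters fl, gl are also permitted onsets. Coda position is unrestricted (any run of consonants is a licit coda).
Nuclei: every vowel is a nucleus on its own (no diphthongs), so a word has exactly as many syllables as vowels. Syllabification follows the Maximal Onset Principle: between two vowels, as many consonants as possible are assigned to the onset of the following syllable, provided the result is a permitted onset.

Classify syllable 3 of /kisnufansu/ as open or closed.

closed

Vowels present: i, u, a, u; each is a nucleus, giving 4 syllables.
Between /i/ (V1) and /u/ (V2): cluster /sn/ — the longest permitted-onset suffix is /n/; onset = /n/, preceding coda = /s/.
Between /u/ (V2) and /a/ (V3): just /f/ — single C goes to the following onset.
Between /a/ (V3) and /u/ (V4): /ns/ — longest licit onset from the right is /s/, leaving /n/ as coda.
Result: kis.nu.fan.su.
Syllable 3 is /fan/ with coda /n/, so it is closed.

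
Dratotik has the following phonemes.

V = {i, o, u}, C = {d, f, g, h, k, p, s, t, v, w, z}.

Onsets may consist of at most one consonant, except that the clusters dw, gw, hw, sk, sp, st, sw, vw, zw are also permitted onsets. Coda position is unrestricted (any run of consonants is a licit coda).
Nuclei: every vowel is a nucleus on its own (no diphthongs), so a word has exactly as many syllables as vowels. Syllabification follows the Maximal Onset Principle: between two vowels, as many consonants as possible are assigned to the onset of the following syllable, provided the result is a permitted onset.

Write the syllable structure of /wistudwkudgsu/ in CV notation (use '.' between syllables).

CV.CCVCC.CVCC.CV

Vowels present: i, u, u, u; each is a nucleus, giving 4 syllables.
σ1/σ2 boundary: cluster /st/ — /st/ is itself a permitted onset, so the whole cluster goes right; preceding coda = ∅.
σ2/σ3 boundary: /dwk/ splits as /dw/ + /k/ (/k/ is the longest suffix that is a licit onset).
σ3/σ4 boundary: /dgs/; trying suffixes from longest down, /s/ is the first permitted one, so coda /dg/ | onset /s/.
So the parse is wi.studw.kudg.su.
Mapping each syllable to C/V: /wi/ → CV, /studw/ → CCVCC, /kudg/ → CVCC, /su/ → CV.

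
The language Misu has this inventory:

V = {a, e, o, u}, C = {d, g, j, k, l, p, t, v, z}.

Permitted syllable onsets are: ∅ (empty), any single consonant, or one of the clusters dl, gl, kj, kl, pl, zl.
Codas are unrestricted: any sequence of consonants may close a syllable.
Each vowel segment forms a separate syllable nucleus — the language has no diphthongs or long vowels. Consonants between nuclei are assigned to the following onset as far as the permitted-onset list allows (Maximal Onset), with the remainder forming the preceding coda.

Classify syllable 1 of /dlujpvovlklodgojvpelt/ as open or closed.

Nuclei (vowels): u, o, o, o, e → 5 syllables.
/u…o/ gap (V1→V2): /jpv/ — longest licit onset from the right is /v/, leaving /jp/ as coda.
/o…o/ gap (V2→V3): /vlkl/; trying suffixes from longest down, /kl/ is the first permitted one, so coda /vl/ | onset /kl/.
/o…o/ gap (V3→V4): /dg/; trying suffixes from longest down, /g/ is the first permitted one, so coda /d/ | onset /g/.
/o…e/ gap (V4→V5): /jvp/ splits as /jv/ + /p/ (/p/ is the longest suffix that is a licit onset).
Syllabification: dlujp.vovl.klod.gojv.pelt.
Syllable 1 is /dlujp/ with coda /jp/, so it is closed.

closed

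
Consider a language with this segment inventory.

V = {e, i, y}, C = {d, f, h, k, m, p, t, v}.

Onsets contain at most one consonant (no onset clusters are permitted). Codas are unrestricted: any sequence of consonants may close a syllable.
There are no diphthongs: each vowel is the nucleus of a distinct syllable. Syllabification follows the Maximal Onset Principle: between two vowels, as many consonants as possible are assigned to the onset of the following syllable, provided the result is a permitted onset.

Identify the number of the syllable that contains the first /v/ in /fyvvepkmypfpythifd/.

The vowels are y, e, y, y, i — 5 nuclei, so 5 syllables.
Between /y/ (V1) and /e/ (V2): /vv/ splits as /v/ + /v/ (/v/ is the longest suffix that is a licit onset).
Between /e/ (V2) and /y/ (V3): /pkm/ splits as /pk/ + /m/ (/m/ is the longest suffix that is a licit onset).
Between /y/ (V3) and /y/ (V4): /pfp/; trying suffixes from longest down, /p/ is the first permitted one, so coda /pf/ | onset /p/.
Between /y/ (V4) and /i/ (V5): /th/; trying suffixes from longest down, /h/ is the first permitted one, so coda /t/ | onset /h/.
Result: fyv.vepk.mypf.pyt.hifd.
The first /v/ is in the coda of syllable 1 (/fyv/).

1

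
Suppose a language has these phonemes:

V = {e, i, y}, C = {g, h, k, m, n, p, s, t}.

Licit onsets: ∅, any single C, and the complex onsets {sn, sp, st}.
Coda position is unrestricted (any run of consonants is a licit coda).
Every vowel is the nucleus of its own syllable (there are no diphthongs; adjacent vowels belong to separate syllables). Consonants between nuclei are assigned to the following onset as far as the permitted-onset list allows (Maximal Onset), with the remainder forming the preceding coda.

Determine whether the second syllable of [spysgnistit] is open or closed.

Nuclei (vowels): y, i, i → 3 syllables.
V1 /y/ – V2 /i/: /sgn/ splits as /sg/ + /n/ (/n/ is the longest suffix that is a licit onset).
V2 /i/ – V3 /i/: cluster /st/ — /st/ is itself a permitted onset, so the whole cluster goes right; preceding coda = ∅.
So the parse is spysg.ni.stit.
Syllable 2 is /ni/; it ends in its nucleus with no coda, so it is open.

open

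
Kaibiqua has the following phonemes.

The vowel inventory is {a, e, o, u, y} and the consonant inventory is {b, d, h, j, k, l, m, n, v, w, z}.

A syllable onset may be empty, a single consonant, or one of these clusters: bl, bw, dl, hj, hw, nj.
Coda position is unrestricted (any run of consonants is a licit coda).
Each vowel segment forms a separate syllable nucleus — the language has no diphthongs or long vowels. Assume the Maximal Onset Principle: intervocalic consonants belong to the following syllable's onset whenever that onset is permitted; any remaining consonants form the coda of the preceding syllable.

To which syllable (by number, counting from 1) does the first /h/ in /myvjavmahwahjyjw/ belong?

4

The vowels are y, a, a, a, y — 5 nuclei, so 5 syllables.
/y…a/ gap (V1→V2): cluster /vj/ — the longest permitted-onset suffix is /j/; onset = /j/, preceding coda = /v/.
/a…a/ gap (V2→V3): /vm/; trying suffixes from longest down, /m/ is the first permitted one, so coda /v/ | onset /m/.
/a…a/ gap (V3→V4): cluster /hw/ — /hw/ is itself a permitted onset, so the whole cluster goes right; preceding coda = ∅.
/a…y/ gap (V4→V5): cluster /hj/ — /hj/ is itself a permitted onset, so the whole cluster goes right; preceding coda = ∅.
Putting it together: myv.jav.ma.hwa.hjyjw.
The first /h/ is in the onset of syllable 4 (/hwa/).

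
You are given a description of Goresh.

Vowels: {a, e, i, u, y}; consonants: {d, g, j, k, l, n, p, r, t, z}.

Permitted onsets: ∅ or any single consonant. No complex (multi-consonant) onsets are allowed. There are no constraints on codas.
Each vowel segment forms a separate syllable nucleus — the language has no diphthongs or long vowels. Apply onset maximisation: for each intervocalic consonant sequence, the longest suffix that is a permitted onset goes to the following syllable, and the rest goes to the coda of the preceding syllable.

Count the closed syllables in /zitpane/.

Vowels present: i, a, e; each is a nucleus, giving 3 syllables.
Between /i/ (V1) and /a/ (V2): /tp/ — longest licit onset from the right is /p/, leaving /t/ as coda.
Between /a/ (V2) and /e/ (V3): /n/ is a single consonant, so it becomes the next onset.
Syllabification: zit.pa.ne.
Classifying each syllable: /zit/ (closed), /pa/ (open), /ne/ (open).
Closed syllables: 1.

1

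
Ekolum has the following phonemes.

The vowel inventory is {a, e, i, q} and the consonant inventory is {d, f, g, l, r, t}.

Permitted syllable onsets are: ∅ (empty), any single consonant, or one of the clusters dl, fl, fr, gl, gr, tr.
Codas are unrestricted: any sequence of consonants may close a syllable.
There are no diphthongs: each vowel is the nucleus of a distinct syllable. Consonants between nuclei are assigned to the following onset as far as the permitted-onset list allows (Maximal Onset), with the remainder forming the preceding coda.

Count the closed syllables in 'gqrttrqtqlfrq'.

2

Nuclei (vowels): q, q, q, q → 4 syllables.
V1 /q/ – V2 /q/: cluster /rttr/ — the longest permitted-onset suffix is /tr/; onset = /tr/, preceding coda = /rt/.
V2 /q/ – V3 /q/: just /t/ — single C goes to the following onset.
V3 /q/ – V4 /q/: /lfr/; trying suffixes from longest down, /fr/ is the first permitted one, so coda /l/ | onset /fr/.
Syllabification: gqrt.trq.tql.frq.
Classifying each syllable: /gqrt/ (closed), /trq/ (open), /tql/ (closed), /frq/ (open).
Closed syllables: 2.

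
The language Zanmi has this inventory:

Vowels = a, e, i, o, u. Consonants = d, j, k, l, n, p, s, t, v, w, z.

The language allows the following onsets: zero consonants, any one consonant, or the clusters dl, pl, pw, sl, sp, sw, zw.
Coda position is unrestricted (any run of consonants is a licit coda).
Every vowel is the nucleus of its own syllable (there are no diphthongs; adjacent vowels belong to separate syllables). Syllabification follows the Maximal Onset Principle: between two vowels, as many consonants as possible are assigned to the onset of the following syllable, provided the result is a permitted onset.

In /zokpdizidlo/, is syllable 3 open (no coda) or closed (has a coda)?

Vowels present: o, i, i, o; each is a nucleus, giving 4 syllables.
σ1/σ2 boundary: /kpd/ — longest licit onset from the right is /d/, leaving /kp/ as coda.
σ2/σ3 boundary: /z/ → onset of the next syllable (single consonants are always licit onsets).
σ3/σ4 boundary: /dl/ — entire cluster is a permitted onset → onset /dl/, coda ∅.
So the parse is zokp.di.zi.dlo.
Syllable 3 is /zi/; it ends in its nucleus with no coda, so it is open.

open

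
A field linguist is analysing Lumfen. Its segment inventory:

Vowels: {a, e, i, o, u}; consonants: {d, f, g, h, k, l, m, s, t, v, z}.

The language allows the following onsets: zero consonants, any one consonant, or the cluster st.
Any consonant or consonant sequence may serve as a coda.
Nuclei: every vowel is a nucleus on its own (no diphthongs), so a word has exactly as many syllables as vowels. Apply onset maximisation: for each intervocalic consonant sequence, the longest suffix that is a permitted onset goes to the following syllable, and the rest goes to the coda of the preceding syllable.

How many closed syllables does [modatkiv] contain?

The vowels are o, a, i — 3 nuclei, so 3 syllables.
Between /o/ (V1) and /a/ (V2): just /d/ — single C goes to the following onset.
Between /a/ (V2) and /i/ (V3): /tk/; trying suffixes from longest down, /k/ is the first permitted one, so coda /t/ | onset /k/.
Putting it together: mo.dat.kiv.
Classifying each syllable: /mo/ (open), /dat/ (closed), /kiv/ (closed).
Closed syllables: 2.

2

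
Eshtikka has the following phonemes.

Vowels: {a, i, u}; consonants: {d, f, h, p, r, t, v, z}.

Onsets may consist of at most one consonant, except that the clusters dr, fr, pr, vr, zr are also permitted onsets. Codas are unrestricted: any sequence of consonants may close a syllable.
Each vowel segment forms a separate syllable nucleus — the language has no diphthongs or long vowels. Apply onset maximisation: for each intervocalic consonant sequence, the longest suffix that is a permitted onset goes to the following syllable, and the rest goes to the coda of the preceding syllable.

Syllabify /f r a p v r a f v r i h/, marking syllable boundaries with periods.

frap.vraf.vrih

Nuclei (vowels): a, a, i → 3 syllables.
V1 /a/ – V2 /a/: /pvr/; trying suffixes from longest down, /vr/ is the first permitted one, so coda /p/ | onset /vr/.
V2 /a/ – V3 /i/: /fvr/ splits as /f/ + /vr/ (/vr/ is the longest suffix that is a licit onset).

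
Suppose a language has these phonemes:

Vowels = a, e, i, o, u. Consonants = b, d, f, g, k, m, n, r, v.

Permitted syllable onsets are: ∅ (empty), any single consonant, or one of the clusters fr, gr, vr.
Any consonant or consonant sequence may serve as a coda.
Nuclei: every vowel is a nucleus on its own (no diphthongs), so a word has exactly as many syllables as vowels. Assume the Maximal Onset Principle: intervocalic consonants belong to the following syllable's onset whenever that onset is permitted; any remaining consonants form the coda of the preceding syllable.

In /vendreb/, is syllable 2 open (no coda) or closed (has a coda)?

closed

Vowels present: e, e; each is a nucleus, giving 2 syllables.
σ1/σ2 boundary: /ndr/ — longest licit onset from the right is /r/, leaving /nd/ as coda.
Syllabification: vend.reb.
Syllable 2 is /reb/ with coda /b/, so it is closed.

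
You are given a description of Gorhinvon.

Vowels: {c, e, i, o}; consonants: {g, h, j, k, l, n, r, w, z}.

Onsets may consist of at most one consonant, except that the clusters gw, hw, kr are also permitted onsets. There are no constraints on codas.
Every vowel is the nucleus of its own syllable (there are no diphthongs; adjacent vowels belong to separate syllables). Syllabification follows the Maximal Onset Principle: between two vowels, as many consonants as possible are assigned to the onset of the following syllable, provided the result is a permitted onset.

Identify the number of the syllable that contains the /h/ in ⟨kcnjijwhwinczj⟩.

Nuclei (vowels): c, i, i, c → 4 syllables.
Between /c/ (V1) and /i/ (V2): cluster /nj/ — the longest permitted-onset suffix is /j/; onset = /j/, preceding coda = /n/.
Between /i/ (V2) and /i/ (V3): /jwhw/ splits as /jw/ + /hw/ (/hw/ is the longest suffix that is a licit onset).
Between /i/ (V3) and /c/ (V4): /n/ is a single consonant, so it becomes the next onset.
So the parse is kcn.jijw.hwi.nczj.
The /h/ is in the onset of syllable 3 (/hwi/).

3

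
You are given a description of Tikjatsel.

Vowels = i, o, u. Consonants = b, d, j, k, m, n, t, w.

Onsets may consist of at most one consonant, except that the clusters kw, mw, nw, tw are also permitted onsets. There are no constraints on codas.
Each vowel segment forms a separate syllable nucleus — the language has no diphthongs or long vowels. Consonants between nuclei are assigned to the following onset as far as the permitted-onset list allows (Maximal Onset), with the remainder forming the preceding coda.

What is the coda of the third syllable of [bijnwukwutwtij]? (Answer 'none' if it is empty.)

Nuclei (vowels): i, u, u, i → 4 syllables.
σ1/σ2 boundary: /jnw/; trying suffixes from longest down, /nw/ is the first permitted one, so coda /j/ | onset /nw/.
σ2/σ3 boundary: /kw/ is a licit onset in full, so it all attaches to the next syllable.
σ3/σ4 boundary: /twt/; trying suffixes from longest down, /t/ is the first permitted one, so coda /tw/ | onset /t/.
Result: bij.nwu.kwutw.tij.
Syllable 3 is /kwutw/: onset /kw/, nucleus /u/, coda /tw/.

tw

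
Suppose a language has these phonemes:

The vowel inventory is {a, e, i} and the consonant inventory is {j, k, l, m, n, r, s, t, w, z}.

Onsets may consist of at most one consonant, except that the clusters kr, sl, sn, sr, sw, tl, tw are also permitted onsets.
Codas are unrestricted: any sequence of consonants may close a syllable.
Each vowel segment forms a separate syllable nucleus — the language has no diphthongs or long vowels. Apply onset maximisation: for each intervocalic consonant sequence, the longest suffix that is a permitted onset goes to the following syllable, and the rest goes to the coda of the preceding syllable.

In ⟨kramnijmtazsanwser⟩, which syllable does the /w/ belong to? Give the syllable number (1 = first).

Vowels present: a, i, a, a, e; each is a nucleus, giving 5 syllables.
Between /a/ (V1) and /i/ (V2): /mn/; trying suffixes from longest down, /n/ is the first permitted one, so coda /m/ | onset /n/.
Between /i/ (V2) and /a/ (V3): /jmt/; trying suffixes from longest down, /t/ is the first permitted one, so coda /jm/ | onset /t/.
Between /a/ (V3) and /a/ (V4): /zs/ — longest licit onset from the right is /s/, leaving /z/ as coda.
Between /a/ (V4) and /e/ (V5): /nws/; trying suffixes from longest down, /s/ is the first permitted one, so coda /nw/ | onset /s/.
So the parse is kram.nijm.taz.sanw.ser.
The /w/ is in the coda of syllable 4 (/sanw/).

4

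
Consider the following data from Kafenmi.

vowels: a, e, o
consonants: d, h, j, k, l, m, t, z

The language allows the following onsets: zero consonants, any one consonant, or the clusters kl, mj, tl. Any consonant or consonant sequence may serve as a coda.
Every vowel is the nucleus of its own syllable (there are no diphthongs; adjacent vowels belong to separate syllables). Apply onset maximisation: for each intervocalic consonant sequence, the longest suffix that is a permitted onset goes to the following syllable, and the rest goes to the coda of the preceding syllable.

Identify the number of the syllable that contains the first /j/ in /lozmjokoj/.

2

Vowels present: o, o, o; each is a nucleus, giving 3 syllables.
V1 /o/ – V2 /o/: /zmj/; trying suffixes from longest down, /mj/ is the first permitted one, so coda /z/ | onset /mj/.
V2 /o/ – V3 /o/: /k/ → onset of the next syllable (single consonants are always licit onsets).
Syllabification: loz.mjo.koj.
The first /j/ is in the onset of syllable 2 (/mjo/).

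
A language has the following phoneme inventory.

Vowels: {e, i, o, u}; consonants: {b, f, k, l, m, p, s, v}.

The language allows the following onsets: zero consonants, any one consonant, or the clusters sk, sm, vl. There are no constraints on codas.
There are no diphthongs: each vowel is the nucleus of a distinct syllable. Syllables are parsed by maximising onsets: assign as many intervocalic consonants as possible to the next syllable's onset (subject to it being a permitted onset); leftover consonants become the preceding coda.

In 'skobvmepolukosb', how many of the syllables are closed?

The vowels are o, e, o, u, o — 5 nuclei, so 5 syllables.
/o…e/ gap (V1→V2): /bvm/; trying suffixes from longest down, /m/ is the first permitted one, so coda /bv/ | onset /m/.
/e…o/ gap (V2→V3): just /p/ — single C goes to the following onset.
/o…u/ gap (V3→V4): /l/ → onset of the next syllable (single consonants are always licit onsets).
/u…o/ gap (V4→V5): /k/ is a single consonant, so it becomes the next onset.
So the parse is skobv.me.po.lu.kosb.
Classifying each syllable: /skobv/ (closed), /me/ (open), /po/ (open), /lu/ (open), /kosb/ (closed).
Closed syllables: 2.

2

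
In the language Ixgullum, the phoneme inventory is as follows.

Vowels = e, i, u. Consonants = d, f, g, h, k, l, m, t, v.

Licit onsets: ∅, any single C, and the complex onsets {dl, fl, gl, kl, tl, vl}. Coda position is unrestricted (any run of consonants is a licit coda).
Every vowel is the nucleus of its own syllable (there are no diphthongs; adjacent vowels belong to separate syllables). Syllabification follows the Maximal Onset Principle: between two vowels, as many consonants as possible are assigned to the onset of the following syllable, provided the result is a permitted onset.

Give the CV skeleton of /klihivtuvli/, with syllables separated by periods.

CCV.CVC.CV.CCV

Nuclei (vowels): i, i, u, i → 4 syllables.
/i…i/ gap (V1→V2): /h/ is a single consonant, so it becomes the next onset.
/i…u/ gap (V2→V3): /vt/ splits as /v/ + /t/ (/t/ is the longest suffix that is a licit onset).
/u…i/ gap (V3→V4): /vl/ is a licit onset in full, so it all attaches to the next syllable.
Putting it together: kli.hiv.tu.vli.
Mapping each syllable to C/V: /kli/ → CCV, /hiv/ → CVC, /tu/ → CV, /vli/ → CCV.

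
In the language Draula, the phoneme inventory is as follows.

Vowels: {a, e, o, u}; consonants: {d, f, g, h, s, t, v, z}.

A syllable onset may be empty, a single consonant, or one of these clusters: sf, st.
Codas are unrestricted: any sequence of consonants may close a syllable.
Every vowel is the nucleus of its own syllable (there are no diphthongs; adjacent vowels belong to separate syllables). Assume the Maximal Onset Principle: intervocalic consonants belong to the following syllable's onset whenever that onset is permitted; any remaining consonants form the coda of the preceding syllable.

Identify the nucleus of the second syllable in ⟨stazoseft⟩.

o

The vowels are a, o, e — 3 nuclei, so 3 syllables.
The second nucleus (vowel 2 from the left) is /o/.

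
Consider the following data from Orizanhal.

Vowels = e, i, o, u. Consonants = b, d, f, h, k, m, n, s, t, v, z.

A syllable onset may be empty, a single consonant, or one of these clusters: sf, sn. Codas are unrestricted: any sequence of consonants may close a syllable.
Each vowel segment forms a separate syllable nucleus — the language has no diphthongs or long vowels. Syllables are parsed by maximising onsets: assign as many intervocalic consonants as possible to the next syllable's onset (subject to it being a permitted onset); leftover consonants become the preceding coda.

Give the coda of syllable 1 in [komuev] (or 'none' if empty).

Vowels present: o, u, e; each is a nucleus, giving 3 syllables.
V1 /o/ – V2 /u/: /m/ is a single consonant, so it becomes the next onset.
V2 /u/ – V3 /e/: nothing intervenes; syllable break is V.V.
Syllabification: ko.mu.ev.
Syllable 1 is /ko/: onset /k/, nucleus /o/, coda ∅.

none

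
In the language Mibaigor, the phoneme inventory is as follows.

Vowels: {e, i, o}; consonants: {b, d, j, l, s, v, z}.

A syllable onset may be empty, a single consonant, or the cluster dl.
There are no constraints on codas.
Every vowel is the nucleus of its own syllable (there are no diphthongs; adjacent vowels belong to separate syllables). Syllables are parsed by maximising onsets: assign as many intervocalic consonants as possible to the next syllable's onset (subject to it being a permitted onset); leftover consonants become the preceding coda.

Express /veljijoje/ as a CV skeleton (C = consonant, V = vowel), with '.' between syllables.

CVC.CV.CV.CV

The vowels are e, i, o, e — 4 nuclei, so 4 syllables.
/e…i/ gap (V1→V2): cluster /lj/ — the longest permitted-onset suffix is /j/; onset = /j/, preceding coda = /l/.
/i…o/ gap (V2→V3): /j/ is a single consonant, so it becomes the next onset.
/o…e/ gap (V3→V4): /j/ → onset of the next syllable (single consonants are always licit onsets).
So the parse is vel.ji.jo.je.
Mapping each syllable to C/V: /vel/ → CVC, /ji/ → CV, /jo/ → CV, /je/ → CV.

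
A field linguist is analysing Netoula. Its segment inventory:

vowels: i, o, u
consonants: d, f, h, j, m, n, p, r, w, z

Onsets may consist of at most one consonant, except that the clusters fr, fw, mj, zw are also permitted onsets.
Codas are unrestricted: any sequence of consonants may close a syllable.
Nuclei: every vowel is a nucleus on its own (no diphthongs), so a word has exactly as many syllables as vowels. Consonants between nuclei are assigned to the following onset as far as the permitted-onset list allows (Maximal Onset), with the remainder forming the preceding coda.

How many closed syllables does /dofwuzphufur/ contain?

The vowels are o, u, u, u — 4 nuclei, so 4 syllables.
σ1/σ2 boundary: cluster /fw/ — /fw/ is itself a permitted onset, so the whole cluster goes right; preceding coda = ∅.
σ2/σ3 boundary: /zph/; trying suffixes from longest down, /h/ is the first permitted one, so coda /zp/ | onset /h/.
σ3/σ4 boundary: /f/ → onset of the next syllable (single consonants are always licit onsets).
So the parse is do.fwuzp.hu.fur.
Classifying each syllable: /do/ (open), /fwuzp/ (closed), /hu/ (open), /fur/ (closed).
Closed syllables: 2.

2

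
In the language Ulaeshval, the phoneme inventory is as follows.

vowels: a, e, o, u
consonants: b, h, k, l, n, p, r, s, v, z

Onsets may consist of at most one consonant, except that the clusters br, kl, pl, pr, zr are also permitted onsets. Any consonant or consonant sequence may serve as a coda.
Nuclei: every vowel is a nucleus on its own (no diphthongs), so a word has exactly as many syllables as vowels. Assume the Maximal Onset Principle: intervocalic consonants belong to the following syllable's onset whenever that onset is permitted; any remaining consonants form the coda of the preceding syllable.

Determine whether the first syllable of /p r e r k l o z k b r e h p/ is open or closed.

closed

Nuclei (vowels): e, o, e → 3 syllables.
/e…o/ gap (V1→V2): /rkl/; trying suffixes from longest down, /kl/ is the first permitted one, so coda /r/ | onset /kl/.
/o…e/ gap (V2→V3): /zkbr/; trying suffixes from longest down, /br/ is the first permitted one, so coda /zk/ | onset /br/.
Result: prer.klozk.brehp.
Syllable 1 is /prer/ with coda /r/, so it is closed.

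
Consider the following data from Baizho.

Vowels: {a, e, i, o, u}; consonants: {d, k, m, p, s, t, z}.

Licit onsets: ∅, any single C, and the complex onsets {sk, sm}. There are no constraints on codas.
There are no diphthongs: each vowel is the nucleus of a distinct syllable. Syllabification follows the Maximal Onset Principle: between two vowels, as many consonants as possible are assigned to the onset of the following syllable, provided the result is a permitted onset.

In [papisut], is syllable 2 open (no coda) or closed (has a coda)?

open

Nuclei (vowels): a, i, u → 3 syllables.
V1 /a/ – V2 /i/: just /p/ — single C goes to the following onset.
V2 /i/ – V3 /u/: /s/ is a single consonant, so it becomes the next onset.
Syllabification: pa.pi.sut.
Syllable 2 is /pi/; it ends in its nucleus with no coda, so it is open.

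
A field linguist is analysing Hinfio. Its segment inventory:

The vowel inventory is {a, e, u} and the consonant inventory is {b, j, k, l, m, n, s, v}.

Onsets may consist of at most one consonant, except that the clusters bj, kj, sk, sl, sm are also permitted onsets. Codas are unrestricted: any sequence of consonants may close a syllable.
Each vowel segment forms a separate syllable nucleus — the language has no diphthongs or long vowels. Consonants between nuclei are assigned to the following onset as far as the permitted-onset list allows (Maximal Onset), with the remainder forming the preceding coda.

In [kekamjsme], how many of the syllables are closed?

Nuclei (vowels): e, a, e → 3 syllables.
V1 /e/ – V2 /a/: /k/ is a single consonant, so it becomes the next onset.
V2 /a/ – V3 /e/: cluster /mjsm/ — the longest permitted-onset suffix is /sm/; onset = /sm/, preceding coda = /mj/.
Putting it together: ke.kamj.sme.
Classifying each syllable: /ke/ (open), /kamj/ (closed), /sme/ (open).
Closed syllables: 1.

1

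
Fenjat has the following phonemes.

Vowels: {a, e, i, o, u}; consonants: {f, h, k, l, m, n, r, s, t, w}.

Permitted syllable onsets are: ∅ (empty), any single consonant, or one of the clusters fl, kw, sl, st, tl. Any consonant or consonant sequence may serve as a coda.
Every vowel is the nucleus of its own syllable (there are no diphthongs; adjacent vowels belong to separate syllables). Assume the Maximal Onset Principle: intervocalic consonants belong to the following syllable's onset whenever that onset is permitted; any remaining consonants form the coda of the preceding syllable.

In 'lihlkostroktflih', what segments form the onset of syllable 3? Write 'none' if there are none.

Nuclei (vowels): i, o, o, i → 4 syllables.
Between /i/ (V1) and /o/ (V2): /hlk/ splits as /hl/ + /k/ (/k/ is the longest suffix that is a licit onset).
Between /o/ (V2) and /o/ (V3): cluster /str/ — the longest permitted-onset suffix is /r/; onset = /r/, preceding coda = /st/.
Between /o/ (V3) and /i/ (V4): /ktfl/ splits as /kt/ + /fl/ (/fl/ is the longest suffix that is a licit onset).
So the parse is lihl.kost.rokt.flih.
Syllable 3 is /rokt/: onset /r/, nucleus /o/, coda /kt/.

r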